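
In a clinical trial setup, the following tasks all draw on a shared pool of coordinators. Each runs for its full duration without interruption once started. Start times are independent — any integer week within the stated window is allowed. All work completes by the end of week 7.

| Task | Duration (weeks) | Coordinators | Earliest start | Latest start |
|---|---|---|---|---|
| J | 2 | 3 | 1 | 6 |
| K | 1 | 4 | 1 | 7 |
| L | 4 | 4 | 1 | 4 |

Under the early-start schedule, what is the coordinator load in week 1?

At early start, week 1 has: J, K, L.
Demand: 3 + 4 + 4 = 11.

11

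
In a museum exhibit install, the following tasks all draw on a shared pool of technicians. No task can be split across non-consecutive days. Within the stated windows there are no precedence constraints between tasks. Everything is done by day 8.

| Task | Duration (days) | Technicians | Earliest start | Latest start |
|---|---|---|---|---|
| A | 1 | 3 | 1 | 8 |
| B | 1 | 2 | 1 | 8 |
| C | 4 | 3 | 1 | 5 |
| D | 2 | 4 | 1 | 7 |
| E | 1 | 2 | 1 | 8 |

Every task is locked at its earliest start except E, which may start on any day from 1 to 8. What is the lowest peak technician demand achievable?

E@1: d1:14  d2:7  d3:3  d4:3  d5:0  d6:0  d7:0  d8:0 → peak 14
E@2: d1:12  d2:9  d3:3  d4:3  d5:0  d6:0  d7:0  d8:0 → peak 12
E@3: d1:12  d2:7  d3:5  d4:3  d5:0  d6:0  d7:0  d8:0 → peak 12
E@4: d1:12  d2:7  d3:3  d4:5  d5:0  d6:0  d7:0  d8:0 → peak 12
E@5: d1:12  d2:7  d3:3  d4:3  d5:2  d6:0  d7:0  d8:0 → peak 12
E@6: d1:12  d2:7  d3:3  d4:3  d5:0  d6:2  d7:0  d8:0 → peak 12
E@7: d1:12  d2:7  d3:3  d4:3  d5:0  d6:0  d7:2  d8:0 → peak 12
E@8: d1:12  d2:7  d3:3  d4:3  d5:0  d6:0  d7:0  d8:2 → peak 12
Best is E@2, peak 12.

12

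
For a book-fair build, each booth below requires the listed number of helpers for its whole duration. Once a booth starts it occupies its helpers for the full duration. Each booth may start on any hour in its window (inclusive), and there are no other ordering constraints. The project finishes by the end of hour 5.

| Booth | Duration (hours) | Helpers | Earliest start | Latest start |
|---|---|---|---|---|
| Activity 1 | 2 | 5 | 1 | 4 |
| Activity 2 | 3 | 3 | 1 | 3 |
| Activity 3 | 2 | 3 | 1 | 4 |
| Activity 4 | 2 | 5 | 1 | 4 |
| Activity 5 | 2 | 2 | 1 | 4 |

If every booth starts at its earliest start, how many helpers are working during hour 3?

At early start, hour 3 has: Activity 2.
Demand: 3 = 3.

3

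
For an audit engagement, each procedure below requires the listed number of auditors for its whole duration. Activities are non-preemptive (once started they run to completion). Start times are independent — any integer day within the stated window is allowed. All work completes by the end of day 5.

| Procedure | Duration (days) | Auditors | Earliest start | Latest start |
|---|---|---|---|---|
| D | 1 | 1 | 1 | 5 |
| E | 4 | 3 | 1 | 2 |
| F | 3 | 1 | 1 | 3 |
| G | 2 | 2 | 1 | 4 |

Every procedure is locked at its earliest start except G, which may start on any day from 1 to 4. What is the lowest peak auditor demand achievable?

5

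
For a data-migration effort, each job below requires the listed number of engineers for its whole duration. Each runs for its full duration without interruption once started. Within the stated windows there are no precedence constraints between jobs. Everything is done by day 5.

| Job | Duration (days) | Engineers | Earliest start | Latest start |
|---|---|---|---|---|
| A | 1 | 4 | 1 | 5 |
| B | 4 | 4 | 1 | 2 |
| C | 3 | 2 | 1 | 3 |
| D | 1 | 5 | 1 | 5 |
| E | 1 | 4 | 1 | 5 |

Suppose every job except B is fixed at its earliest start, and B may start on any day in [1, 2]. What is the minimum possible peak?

B@1: d1:19  d2:6  d3:6  d4:4  d5:0 → peak 19
B@2: d1:15  d2:6  d3:6  d4:4  d5:4 → peak 15
Best is B@2, peak 15.

15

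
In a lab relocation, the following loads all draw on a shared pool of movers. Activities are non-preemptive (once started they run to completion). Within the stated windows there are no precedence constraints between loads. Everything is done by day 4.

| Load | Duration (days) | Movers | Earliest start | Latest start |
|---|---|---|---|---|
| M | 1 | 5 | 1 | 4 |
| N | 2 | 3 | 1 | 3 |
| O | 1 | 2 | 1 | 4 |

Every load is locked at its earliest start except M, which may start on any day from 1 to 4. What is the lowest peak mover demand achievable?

M@1: d1:10  d2:3  d3:0  d4:0 → peak 10
M@2: d1:5  d2:8  d3:0  d4:0 → peak 8
M@3: d1:5  d2:3  d3:5  d4:0 → peak 5
M@4: d1:5  d2:3  d3:0  d4:5 → peak 5
Best is M@3, peak 5.

5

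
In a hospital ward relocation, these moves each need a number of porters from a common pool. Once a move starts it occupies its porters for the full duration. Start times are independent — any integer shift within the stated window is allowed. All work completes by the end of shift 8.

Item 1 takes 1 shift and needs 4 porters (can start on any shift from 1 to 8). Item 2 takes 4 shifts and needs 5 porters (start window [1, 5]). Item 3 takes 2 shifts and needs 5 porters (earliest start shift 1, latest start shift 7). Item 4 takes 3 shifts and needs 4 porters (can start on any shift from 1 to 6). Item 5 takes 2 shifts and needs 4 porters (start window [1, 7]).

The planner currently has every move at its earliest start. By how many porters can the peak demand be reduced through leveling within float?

13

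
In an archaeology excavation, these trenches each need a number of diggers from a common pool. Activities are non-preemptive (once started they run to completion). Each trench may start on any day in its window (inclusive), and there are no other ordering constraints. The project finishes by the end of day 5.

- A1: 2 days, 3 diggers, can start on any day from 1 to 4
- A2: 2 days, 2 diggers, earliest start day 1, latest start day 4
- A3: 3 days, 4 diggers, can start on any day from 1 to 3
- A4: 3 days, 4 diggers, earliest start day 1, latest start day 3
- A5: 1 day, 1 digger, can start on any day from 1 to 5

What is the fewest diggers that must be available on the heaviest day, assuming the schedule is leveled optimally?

8

Early-start (A1@1, A2@1, A3@1, A4@1, A5@1) gives peak 14: d1:14  d2:13  d3:8  d4:0  d5:0.
Shift A3→3, A4→3.
Schedule A1@1, A2@1, A3@3, A4@3, A5@1: d1:6  d2:5  d3:8  d4:8  d5:8 — peak 8.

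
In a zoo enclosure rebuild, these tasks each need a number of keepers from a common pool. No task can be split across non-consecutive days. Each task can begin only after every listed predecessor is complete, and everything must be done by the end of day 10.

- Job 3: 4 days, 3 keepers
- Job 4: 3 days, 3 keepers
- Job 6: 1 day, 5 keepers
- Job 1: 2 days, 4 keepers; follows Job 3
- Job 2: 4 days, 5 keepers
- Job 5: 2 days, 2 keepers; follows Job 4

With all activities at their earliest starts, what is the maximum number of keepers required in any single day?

16

Early-start schedule: Job 3@1, Job 4@1, Job 6@1, Job 1@5, Job 2@1, Job 5@4.
Load per day: day 1: 16, day 2: 11, day 3: 11, day 4: 10, day 5: 6, day 6: 4, day 7: 0, day 8: 0, day 9: 0, day 10: 0.
Peak is 16.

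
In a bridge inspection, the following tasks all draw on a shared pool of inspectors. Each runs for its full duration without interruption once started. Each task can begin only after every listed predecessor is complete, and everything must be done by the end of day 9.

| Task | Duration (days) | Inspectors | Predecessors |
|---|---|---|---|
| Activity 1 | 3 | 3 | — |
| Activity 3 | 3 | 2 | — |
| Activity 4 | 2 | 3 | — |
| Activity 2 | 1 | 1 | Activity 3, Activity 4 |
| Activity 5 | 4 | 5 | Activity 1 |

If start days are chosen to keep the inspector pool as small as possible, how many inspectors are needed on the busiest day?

Early-start (Activity 1@1, Activity 3@1, Activity 4@1, Activity 2@4, Activity 5@4) gives peak 8: d1:8  d2:8  d3:5  d4:6  d5:5  d6:5  d7:5  d8:0  d9:0.
Shift Activity 1→3, Activity 5→6.
Schedule Activity 1@3, Activity 3@1, Activity 4@1, Activity 2@4, Activity 5@6: d1:5  d2:5  d3:5  d4:4  d5:3  d6:5  d7:5  d8:5  d9:5 — peak 5.
Total inspector-days = 42 over 9 days ⇒ peak ≥ ⌈42/9⌉ = 5, so 5 is optimal.

5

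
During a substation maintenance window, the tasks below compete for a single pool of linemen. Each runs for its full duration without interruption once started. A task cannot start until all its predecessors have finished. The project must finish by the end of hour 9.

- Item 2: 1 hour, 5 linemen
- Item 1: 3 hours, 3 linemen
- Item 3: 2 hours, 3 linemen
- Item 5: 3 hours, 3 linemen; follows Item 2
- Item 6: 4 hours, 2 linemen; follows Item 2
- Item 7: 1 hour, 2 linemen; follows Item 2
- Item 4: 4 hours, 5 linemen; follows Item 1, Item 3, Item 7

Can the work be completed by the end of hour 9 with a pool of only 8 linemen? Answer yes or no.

yes

Schedule Item 2@1, Item 1@1, Item 3@2, Item 5@4, Item 6@2, Item 7@4, Item 4@6: h1:8  h2:8  h3:8  h4:7  h5:5  h6:8  h7:5  h8:5  h9:5 — peak 8 ≤ 8.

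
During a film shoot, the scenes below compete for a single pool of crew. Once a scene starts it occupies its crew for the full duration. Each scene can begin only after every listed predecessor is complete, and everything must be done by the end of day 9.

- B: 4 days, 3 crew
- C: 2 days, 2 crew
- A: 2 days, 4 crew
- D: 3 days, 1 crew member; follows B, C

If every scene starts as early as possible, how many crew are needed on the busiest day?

9

Early-start schedule: B@1, C@1, A@1, D@5.
Load per day: day 1: 9, day 2: 9, day 3: 3, day 4: 3, day 5: 1, day 6: 1, day 7: 1, day 8: 0, day 9: 0.
Peak is 9.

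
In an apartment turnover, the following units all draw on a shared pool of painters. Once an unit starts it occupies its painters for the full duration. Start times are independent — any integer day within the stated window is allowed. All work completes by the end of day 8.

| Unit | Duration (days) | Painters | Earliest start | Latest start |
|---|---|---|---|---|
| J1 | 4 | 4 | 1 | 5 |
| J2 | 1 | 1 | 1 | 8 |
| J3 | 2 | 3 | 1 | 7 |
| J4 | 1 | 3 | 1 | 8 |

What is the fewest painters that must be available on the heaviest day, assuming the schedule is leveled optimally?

Early-start (J1@1, J2@1, J3@1, J4@1) gives peak 11: d1:11  d2:7  d3:4  d4:4  d5:0  d6:0  d7:0  d8:0.
Shift J2→5, J3→5, J4→7.
Schedule J1@1, J2@5, J3@5, J4@7: d1:4  d2:4  d3:4  d4:4  d5:4  d6:3  d7:3  d8:0 — peak 4.
Total painter-days = 26 over 8 days ⇒ peak ≥ ⌈26/8⌉ = 4, so 4 is optimal.

4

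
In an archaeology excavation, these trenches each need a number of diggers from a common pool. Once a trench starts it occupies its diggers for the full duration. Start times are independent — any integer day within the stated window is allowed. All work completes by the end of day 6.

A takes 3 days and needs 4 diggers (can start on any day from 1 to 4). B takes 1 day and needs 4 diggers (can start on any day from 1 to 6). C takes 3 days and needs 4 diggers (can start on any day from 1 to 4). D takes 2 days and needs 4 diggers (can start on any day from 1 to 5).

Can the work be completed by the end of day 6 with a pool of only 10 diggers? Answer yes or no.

yes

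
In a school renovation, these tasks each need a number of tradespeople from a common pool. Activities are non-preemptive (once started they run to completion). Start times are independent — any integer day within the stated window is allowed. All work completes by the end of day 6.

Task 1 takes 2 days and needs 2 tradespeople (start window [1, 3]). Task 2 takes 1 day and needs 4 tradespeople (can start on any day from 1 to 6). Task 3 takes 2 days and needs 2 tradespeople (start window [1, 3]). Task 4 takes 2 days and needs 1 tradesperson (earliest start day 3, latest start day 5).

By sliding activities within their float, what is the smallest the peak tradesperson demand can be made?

4

Early-start (Task 1@1, Task 2@1, Task 3@1, Task 4@3) gives peak 8: d1:8  d2:4  d3:1  d4:1  d5:0  d6:0.
Shift Task 2→3, Task 4→4.
Schedule Task 1@1, Task 2@3, Task 3@1, Task 4@4: d1:4  d2:4  d3:4  d4:1  d5:1  d6:0 — peak 4.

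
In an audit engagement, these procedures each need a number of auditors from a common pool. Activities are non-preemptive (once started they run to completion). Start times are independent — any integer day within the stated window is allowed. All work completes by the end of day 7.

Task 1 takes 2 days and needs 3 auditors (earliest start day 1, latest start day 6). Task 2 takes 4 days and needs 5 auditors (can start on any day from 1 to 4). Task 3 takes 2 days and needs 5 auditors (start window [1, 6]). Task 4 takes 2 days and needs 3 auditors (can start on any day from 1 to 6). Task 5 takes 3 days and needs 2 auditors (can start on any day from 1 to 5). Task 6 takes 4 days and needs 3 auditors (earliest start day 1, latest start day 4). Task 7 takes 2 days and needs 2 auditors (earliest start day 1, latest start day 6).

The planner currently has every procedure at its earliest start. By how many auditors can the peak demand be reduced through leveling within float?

12

Early-start peak: d1:23  d2:23  d3:10  d4:8  d5:0  d6:0  d7:0 ⇒ 23.
Leveled (Task 1@1, Task 2@1, Task 3@5, Task 4@1, Task 5@3, Task 6@3, Task 7@6): d1:11  d2:11  d3:10  d4:10  d5:10  d6:10  d7:2 ⇒ 11.
Reduction 23 − 11 = 12.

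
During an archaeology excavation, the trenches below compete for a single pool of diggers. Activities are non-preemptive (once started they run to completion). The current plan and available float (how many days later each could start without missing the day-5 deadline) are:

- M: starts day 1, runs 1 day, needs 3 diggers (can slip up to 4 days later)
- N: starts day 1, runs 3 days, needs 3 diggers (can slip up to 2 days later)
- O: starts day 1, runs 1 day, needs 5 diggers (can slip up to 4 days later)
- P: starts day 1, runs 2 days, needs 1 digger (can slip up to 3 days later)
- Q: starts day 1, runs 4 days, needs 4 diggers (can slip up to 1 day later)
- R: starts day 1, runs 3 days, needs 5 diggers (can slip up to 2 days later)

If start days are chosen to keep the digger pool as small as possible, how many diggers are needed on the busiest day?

12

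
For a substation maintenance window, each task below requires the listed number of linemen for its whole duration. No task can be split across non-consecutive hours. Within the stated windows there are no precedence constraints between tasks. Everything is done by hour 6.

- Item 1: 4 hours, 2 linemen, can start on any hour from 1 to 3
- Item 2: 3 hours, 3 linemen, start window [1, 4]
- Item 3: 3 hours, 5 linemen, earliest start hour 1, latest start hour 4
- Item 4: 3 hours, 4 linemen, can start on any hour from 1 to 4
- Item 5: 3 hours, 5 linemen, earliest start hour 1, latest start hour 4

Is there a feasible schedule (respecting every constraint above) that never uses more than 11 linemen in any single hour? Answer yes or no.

Schedule Item 1@1, Item 2@1, Item 3@1, Item 4@4, Item 5@4: h1:10  h2:10  h3:10  h4:11  h5:9  h6:9 — peak 11 ≤ 11.

yes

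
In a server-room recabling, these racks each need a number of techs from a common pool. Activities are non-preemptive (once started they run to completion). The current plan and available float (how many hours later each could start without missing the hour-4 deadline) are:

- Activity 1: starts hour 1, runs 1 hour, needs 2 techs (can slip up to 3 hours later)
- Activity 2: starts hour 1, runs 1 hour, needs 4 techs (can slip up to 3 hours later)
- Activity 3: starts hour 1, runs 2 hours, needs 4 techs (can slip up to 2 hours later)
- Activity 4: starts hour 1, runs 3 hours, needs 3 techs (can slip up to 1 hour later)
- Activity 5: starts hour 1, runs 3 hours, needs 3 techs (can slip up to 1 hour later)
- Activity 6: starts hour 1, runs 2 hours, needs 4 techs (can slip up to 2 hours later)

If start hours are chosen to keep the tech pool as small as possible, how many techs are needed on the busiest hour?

Early-start (Activity 1@1, Activity 2@1, Activity 3@1, Activity 4@1, Activity 5@1, Activity 6@1) gives peak 20: h1:20  h2:14  h3:6  h4:0.
Shift Activity 4→2, Activity 5→2, Activity 6→3.
Schedule Activity 1@1, Activity 2@1, Activity 3@1, Activity 4@2, Activity 5@2, Activity 6@3: h1:10  h2:10  h3:10  h4:10 — peak 10.
Total tech-hours = 40 over 4 hours ⇒ peak ≥ ⌈40/4⌉ = 10, so 10 is optimal.

10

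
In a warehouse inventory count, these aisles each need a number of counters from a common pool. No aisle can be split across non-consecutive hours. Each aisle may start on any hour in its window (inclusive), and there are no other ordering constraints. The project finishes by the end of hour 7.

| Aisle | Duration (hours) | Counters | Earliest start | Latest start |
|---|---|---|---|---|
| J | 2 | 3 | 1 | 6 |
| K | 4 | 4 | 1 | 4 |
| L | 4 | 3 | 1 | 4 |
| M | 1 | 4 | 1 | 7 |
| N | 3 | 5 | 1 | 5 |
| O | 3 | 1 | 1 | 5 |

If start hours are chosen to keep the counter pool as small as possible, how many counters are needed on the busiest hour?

Early-start (J@1, K@1, L@1, M@1, N@1, O@1) gives peak 20: h1:20  h2:16  h3:13  h4:7  h5:0  h6:0  h7:0.
Shift K→4, L→3, M→7, O→4.
Schedule J@1, K@4, L@3, M@7, N@1, O@4: h1:8  h2:8  h3:8  h4:8  h5:8  h6:8  h7:8 — peak 8.
Total counter-hours = 56 over 7 hours ⇒ peak ≥ ⌈56/7⌉ = 8, so 8 is optimal.

8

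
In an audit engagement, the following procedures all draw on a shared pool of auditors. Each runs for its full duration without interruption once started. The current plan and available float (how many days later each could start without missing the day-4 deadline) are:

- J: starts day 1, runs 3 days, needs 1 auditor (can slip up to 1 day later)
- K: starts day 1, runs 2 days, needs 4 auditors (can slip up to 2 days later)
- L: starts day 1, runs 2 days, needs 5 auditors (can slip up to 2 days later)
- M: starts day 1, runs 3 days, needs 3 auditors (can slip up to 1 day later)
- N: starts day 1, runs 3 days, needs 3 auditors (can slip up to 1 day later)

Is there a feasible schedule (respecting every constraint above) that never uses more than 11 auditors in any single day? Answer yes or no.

The minimum achievable peak is 12; 11 < 12, so no feasible schedule stays within the cap.

no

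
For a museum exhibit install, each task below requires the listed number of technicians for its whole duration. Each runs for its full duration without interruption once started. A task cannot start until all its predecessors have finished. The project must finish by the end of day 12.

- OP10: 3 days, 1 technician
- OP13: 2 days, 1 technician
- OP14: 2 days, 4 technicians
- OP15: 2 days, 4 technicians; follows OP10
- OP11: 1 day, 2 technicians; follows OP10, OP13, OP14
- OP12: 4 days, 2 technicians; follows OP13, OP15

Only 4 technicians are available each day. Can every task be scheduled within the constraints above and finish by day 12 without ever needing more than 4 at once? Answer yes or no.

Schedule OP10@1, OP13@1, OP14@4, OP15@6, OP11@8, OP12@8: d1:2  d2:2  d3:1  d4:4  d5:4  d6:4  d7:4  d8:4  d9:2  d10:2  d11:2  d12:0 — peak 4 ≤ 4.

yes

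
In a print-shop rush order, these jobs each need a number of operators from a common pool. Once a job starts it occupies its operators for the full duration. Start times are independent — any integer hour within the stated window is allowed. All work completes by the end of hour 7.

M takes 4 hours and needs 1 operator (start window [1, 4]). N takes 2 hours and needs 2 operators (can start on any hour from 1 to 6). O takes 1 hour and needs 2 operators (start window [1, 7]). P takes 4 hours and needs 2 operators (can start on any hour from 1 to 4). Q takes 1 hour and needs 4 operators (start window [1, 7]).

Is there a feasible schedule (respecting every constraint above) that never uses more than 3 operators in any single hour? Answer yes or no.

no

Total operator-hours = 22; over 7 hours the average is 22/7 > 3, so some hour must exceed 3.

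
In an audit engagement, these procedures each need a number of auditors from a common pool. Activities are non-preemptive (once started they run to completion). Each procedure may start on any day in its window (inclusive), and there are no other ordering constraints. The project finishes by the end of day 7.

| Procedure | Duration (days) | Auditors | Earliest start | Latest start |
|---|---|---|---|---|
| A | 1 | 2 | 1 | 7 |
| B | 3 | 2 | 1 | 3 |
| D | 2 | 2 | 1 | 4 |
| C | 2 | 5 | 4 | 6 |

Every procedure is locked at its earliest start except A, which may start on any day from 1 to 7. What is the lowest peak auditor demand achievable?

5

A@1: d1:6  d2:4  d3:2  d4:5  d5:5  d6:0  d7:0 → peak 6
A@2: d1:4  d2:6  d3:2  d4:5  d5:5  d6:0  d7:0 → peak 6
A@3: d1:4  d2:4  d3:4  d4:5  d5:5  d6:0  d7:0 → peak 5
A@4: d1:4  d2:4  d3:2  d4:7  d5:5  d6:0  d7:0 → peak 7
A@5: d1:4  d2:4  d3:2  d4:5  d5:7  d6:0  d7:0 → peak 7
A@6: d1:4  d2:4  d3:2  d4:5  d5:5  d6:2  d7:0 → peak 5
A@7: d1:4  d2:4  d3:2  d4:5  d5:5  d6:0  d7:2 → peak 5
Best is A@3, peak 5.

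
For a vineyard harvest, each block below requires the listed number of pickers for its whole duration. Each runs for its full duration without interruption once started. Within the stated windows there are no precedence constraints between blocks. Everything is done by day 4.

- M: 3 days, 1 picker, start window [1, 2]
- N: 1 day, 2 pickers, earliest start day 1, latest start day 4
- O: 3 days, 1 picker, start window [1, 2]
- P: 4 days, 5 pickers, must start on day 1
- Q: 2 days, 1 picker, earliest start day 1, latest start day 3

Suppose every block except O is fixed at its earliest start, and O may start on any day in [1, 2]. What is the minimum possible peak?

9

O@1: d1:10  d2:8  d3:7  d4:5 → peak 10
O@2: d1:9  d2:8  d3:7  d4:6 → peak 9
Best is O@2, peak 9.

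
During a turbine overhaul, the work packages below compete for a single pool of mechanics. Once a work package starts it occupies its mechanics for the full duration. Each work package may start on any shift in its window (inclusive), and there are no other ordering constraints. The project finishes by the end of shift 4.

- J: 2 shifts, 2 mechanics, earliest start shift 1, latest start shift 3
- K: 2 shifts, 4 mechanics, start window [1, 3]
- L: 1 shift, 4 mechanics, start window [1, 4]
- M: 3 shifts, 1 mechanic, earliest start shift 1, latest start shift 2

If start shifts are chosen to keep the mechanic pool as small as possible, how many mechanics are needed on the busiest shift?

Early-start (J@1, K@1, L@1, M@1) gives peak 11: s1:11  s2:7  s3:1  s4:0.
Shift K→3, M→2.
Schedule J@1, K@3, L@1, M@2: s1:6  s2:3  s3:5  s4:5 — peak 6.

6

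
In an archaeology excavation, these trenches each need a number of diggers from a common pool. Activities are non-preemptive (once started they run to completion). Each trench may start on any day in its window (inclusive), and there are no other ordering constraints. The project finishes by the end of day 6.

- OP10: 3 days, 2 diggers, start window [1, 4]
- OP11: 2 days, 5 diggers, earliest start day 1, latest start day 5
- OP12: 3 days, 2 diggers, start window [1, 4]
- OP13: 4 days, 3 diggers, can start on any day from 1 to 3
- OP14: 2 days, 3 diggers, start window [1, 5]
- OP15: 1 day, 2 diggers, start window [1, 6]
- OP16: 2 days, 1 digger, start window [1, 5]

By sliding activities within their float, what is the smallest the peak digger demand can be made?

8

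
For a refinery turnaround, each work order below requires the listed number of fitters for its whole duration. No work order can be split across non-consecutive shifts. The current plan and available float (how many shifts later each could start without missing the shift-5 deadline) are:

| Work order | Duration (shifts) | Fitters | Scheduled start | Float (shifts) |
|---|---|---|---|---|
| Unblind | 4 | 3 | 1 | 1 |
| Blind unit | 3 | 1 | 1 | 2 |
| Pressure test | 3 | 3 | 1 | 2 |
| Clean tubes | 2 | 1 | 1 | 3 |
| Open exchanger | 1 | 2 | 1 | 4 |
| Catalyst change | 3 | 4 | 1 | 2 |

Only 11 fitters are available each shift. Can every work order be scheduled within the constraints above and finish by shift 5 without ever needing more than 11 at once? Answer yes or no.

Schedule Unblind@1, Blind unit@1, Pressure test@1, Clean tubes@1, Open exchanger@1, Catalyst change@3: s1:10  s2:8  s3:11  s4:7  s5:4 — peak 11 ≤ 11.

yes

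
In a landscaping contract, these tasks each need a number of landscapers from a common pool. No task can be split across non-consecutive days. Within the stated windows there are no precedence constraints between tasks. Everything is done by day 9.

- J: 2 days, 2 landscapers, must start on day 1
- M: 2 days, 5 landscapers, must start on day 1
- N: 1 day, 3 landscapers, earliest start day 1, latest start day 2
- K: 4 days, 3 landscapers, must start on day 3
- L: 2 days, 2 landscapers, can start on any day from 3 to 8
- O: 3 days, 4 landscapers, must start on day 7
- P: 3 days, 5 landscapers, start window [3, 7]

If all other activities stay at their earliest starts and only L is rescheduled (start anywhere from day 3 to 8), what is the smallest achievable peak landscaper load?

10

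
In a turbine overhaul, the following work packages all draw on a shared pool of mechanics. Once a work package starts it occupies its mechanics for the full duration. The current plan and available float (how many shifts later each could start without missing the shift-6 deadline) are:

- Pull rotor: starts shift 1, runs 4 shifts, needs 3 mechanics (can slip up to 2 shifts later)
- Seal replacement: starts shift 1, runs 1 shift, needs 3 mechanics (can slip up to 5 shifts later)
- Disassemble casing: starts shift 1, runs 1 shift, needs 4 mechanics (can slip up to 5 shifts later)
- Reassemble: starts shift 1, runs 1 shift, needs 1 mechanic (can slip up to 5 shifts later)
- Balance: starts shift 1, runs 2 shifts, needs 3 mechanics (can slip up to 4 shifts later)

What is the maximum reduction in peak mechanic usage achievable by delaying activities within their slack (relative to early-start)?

8

Early-start peak: s1:14  s2:6  s3:3  s4:3  s5:0  s6:0 ⇒ 14.
Leveled (Pull rotor@1, Seal replacement@1, Disassemble casing@5, Reassemble@2, Balance@3): s1:6  s2:4  s3:6  s4:6  s5:4  s6:0 ⇒ 6.
Reduction 14 − 6 = 8.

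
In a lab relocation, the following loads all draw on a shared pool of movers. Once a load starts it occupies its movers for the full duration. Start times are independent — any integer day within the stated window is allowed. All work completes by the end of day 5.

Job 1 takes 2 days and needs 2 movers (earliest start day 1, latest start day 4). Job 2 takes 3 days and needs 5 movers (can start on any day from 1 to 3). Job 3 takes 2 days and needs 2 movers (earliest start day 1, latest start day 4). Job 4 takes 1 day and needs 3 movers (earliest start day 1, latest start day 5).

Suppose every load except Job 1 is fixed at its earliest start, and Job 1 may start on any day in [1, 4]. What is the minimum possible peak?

Job 1@1: d1:12  d2:9  d3:5  d4:0  d5:0 → peak 12
Job 1@2: d1:10  d2:9  d3:7  d4:0  d5:0 → peak 10
Job 1@3: d1:10  d2:7  d3:7  d4:2  d5:0 → peak 10
Job 1@4: d1:10  d2:7  d3:5  d4:2  d5:2 → peak 10
Best is Job 1@2, peak 10.

10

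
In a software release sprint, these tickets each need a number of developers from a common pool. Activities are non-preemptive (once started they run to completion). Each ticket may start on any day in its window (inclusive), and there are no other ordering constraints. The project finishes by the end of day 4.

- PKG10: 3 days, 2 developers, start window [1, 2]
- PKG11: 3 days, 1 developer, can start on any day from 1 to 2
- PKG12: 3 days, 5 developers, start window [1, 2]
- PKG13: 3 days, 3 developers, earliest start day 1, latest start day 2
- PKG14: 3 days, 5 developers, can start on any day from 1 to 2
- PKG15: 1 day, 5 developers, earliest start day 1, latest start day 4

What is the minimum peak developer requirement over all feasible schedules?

Early-start (PKG10@1, PKG11@1, PKG12@1, PKG13@1, PKG14@1, PKG15@1) gives peak 21: d1:21  d2:16  d3:16  d4:0.
Shift PKG15→4.
Schedule PKG10@1, PKG11@1, PKG12@1, PKG13@1, PKG14@1, PKG15@4: d1:16  d2:16  d3:16  d4:5 — peak 16.

16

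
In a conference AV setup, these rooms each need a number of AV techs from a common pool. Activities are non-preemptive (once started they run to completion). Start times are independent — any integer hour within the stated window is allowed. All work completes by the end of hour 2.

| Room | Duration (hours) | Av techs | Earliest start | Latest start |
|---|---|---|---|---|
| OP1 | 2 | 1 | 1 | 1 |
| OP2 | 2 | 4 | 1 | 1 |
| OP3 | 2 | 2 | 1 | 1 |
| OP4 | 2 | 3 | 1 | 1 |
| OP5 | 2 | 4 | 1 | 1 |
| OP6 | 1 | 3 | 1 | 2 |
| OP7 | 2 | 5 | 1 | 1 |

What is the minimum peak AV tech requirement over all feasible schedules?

22

Schedule OP1@1, OP2@1, OP3@1, OP4@1, OP5@1, OP6@1, OP7@1: h1:22  h2:19 — peak 22.
No arrangement of the 2 feasible schedules does better.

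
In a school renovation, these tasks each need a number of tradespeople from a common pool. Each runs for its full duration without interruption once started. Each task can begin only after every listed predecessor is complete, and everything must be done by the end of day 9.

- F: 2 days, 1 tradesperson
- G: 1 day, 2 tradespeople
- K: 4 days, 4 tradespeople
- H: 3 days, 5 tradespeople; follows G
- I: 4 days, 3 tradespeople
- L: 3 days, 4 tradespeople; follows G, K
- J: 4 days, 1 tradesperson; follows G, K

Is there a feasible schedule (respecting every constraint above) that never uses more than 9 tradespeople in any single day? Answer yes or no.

yes

Schedule F@1, G@1, K@1, H@3, I@5, L@6, J@5: d1:7  d2:5  d3:9  d4:9  d5:9  d6:8  d7:8  d8:8  d9:0 — peak 9 ≤ 9.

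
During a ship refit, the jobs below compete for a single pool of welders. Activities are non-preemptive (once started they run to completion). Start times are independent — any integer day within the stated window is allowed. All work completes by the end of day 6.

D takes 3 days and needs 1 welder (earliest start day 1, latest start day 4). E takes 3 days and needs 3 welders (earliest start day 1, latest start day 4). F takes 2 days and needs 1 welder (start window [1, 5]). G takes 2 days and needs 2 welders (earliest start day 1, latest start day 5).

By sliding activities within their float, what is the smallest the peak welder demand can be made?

Early-start (D@1, E@1, F@1, G@1) gives peak 7: d1:7  d2:7  d3:4  d4:0  d5:0  d6:0.
Shift F→4, G→4.
Schedule D@1, E@1, F@4, G@4: d1:4  d2:4  d3:4  d4:3  d5:3  d6:0 — peak 4.

4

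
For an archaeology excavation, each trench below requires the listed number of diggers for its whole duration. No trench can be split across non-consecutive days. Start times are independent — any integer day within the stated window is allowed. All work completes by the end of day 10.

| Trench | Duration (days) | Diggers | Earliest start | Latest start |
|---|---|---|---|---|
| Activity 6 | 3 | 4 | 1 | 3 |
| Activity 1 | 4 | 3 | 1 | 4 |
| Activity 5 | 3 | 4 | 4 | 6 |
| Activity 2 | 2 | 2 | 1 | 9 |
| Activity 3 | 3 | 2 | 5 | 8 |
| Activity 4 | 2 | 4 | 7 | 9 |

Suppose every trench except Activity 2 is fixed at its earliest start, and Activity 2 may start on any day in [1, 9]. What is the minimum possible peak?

7

Activity 2@1: d1:9  d2:9  d3:7  d4:7  d5:6  d6:6  d7:6  d8:4  d9:0  d10:0 → peak 9
Activity 2@2: d1:7  d2:9  d3:9  d4:7  d5:6  d6:6  d7:6  d8:4  d9:0  d10:0 → peak 9
Activity 2@3: d1:7  d2:7  d3:9  d4:9  d5:6  d6:6  d7:6  d8:4  d9:0  d10:0 → peak 9
Activity 2@4: d1:7  d2:7  d3:7  d4:9  d5:8  d6:6  d7:6  d8:4  d9:0  d10:0 → peak 9
Activity 2@5: d1:7  d2:7  d3:7  d4:7  d5:8  d6:8  d7:6  d8:4  d9:0  d10:0 → peak 8
Activity 2@6: d1:7  d2:7  d3:7  d4:7  d5:6  d6:8  d7:8  d8:4  d9:0  d10:0 → peak 8
Activity 2@7: d1:7  d2:7  d3:7  d4:7  d5:6  d6:6  d7:8  d8:6  d9:0  d10:0 → peak 8
Activity 2@8: d1:7  d2:7  d3:7  d4:7  d5:6  d6:6  d7:6  d8:6  d9:2  d10:0 → peak 7
Activity 2@9: d1:7  d2:7  d3:7  d4:7  d5:6  d6:6  d7:6  d8:4  d9:2  d10:2 → peak 7
Best is Activity 2@8, peak 7.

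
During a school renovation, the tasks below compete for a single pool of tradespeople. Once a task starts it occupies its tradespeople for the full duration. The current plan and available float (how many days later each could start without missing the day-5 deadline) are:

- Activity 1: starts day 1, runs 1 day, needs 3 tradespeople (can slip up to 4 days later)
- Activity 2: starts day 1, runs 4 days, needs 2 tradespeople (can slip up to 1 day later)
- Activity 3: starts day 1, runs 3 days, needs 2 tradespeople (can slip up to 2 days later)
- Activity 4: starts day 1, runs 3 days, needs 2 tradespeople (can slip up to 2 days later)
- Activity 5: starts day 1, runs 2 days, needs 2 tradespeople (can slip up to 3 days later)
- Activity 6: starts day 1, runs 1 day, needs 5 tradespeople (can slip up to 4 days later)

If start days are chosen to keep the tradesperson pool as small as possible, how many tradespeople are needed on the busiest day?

7

Early-start (Activity 1@1, Activity 2@1, Activity 3@1, Activity 4@1, Activity 5@1, Activity 6@1) gives peak 16: d1:16  d2:8  d3:6  d4:2  d5:0.
Shift Activity 4→2, Activity 5→4, Activity 6→5.
Schedule Activity 1@1, Activity 2@1, Activity 3@1, Activity 4@2, Activity 5@4, Activity 6@5: d1:7  d2:6  d3:6  d4:6  d5:7 — peak 7.
Total tradesperson-days = 32 over 5 days ⇒ peak ≥ ⌈32/5⌉ = 7, so 7 is optimal.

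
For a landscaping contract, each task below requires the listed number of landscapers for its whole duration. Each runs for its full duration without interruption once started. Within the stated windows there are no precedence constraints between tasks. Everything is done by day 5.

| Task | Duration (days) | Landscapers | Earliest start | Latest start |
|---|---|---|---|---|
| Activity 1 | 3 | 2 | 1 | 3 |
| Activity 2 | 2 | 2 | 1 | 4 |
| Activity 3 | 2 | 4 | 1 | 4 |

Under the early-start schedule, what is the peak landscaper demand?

Early-start schedule: Activity 1@1, Activity 2@1, Activity 3@1.
Load per day: day 1: 8, day 2: 8, day 3: 2, day 4: 0, day 5: 0.
Peak is 8.

8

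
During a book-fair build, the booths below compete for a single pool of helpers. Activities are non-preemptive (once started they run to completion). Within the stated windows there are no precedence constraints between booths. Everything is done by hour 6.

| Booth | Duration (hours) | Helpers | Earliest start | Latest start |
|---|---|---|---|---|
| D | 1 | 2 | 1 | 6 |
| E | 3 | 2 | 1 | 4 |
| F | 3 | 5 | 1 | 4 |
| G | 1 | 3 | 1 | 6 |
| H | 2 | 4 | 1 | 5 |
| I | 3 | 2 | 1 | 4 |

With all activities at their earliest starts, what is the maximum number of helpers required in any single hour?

Early-start schedule: D@1, E@1, F@1, G@1, H@1, I@1.
Load per hour: hour 1: 18, hour 2: 13, hour 3: 9, hour 4: 0, hour 5: 0, hour 6: 0.
Peak is 18.

18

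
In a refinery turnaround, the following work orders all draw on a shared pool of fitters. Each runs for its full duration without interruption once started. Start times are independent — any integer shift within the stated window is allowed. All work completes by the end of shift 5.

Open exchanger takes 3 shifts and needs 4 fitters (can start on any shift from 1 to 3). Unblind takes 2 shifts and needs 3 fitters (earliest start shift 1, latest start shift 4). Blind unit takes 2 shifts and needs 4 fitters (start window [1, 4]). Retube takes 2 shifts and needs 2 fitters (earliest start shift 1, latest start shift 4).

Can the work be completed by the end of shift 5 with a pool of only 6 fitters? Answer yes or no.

no

The minimum achievable peak is 7; 6 < 7, so no feasible schedule stays within the cap.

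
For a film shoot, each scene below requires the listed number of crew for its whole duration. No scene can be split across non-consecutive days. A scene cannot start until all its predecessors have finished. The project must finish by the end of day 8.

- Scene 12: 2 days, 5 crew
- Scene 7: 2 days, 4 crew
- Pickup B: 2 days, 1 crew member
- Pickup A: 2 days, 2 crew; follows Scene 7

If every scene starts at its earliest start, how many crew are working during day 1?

10

At early start, day 1 has: Scene 12, Scene 7, Pickup B.
Demand: 5 + 4 + 1 = 10.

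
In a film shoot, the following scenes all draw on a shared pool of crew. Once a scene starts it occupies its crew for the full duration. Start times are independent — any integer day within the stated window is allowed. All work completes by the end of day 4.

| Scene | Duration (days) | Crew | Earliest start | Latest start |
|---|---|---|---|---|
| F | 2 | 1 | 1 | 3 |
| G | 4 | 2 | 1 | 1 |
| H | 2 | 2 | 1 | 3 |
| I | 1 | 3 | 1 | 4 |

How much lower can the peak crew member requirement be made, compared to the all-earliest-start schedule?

Early-start peak: d1:8  d2:5  d3:2  d4:2 ⇒ 8.
Leveled (F@1, G@1, H@1, I@3): d1:5  d2:5  d3:5  d4:2 ⇒ 5.
Reduction 8 − 5 = 3.

3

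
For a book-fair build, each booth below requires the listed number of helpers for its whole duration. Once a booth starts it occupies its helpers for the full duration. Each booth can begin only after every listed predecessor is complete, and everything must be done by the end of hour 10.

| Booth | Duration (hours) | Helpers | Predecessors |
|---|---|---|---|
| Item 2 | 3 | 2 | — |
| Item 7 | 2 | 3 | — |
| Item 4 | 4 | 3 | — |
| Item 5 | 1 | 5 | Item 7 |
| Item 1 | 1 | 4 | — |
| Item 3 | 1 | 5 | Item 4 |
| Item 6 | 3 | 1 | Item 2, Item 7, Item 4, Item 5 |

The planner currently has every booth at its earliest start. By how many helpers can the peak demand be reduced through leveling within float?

6

Early-start peak: h1:12  h2:8  h3:10  h4:3  h5:6  h6:1  h7:1  h8:0  h9:0  h10:0 ⇒ 12.
Leveled (Item 2@1, Item 7@1, Item 4@3, Item 5@7, Item 1@8, Item 3@9, Item 6@8): h1:5  h2:5  h3:5  h4:3  h5:3  h6:3  h7:5  h8:5  h9:6  h10:1 ⇒ 6.
Reduction 12 − 6 = 6.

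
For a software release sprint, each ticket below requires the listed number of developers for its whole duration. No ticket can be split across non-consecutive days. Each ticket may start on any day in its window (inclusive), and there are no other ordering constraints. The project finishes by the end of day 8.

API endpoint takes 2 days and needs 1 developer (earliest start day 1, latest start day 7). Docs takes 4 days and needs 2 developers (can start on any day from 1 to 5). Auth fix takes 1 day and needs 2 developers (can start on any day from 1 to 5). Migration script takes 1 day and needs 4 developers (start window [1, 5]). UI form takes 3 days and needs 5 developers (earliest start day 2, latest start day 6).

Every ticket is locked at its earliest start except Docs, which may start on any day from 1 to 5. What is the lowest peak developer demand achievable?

Docs@1: d1:9  d2:8  d3:7  d4:7  d5:0  d6:0  d7:0  d8:0 → peak 9
Docs@2: d1:7  d2:8  d3:7  d4:7  d5:2  d6:0  d7:0  d8:0 → peak 8
Docs@3: d1:7  d2:6  d3:7  d4:7  d5:2  d6:2  d7:0  d8:0 → peak 7
Docs@4: d1:7  d2:6  d3:5  d4:7  d5:2  d6:2  d7:2  d8:0 → peak 7
Docs@5: d1:7  d2:6  d3:5  d4:5  d5:2  d6:2  d7:2  d8:2 → peak 7
Best is Docs@3, peak 7.

7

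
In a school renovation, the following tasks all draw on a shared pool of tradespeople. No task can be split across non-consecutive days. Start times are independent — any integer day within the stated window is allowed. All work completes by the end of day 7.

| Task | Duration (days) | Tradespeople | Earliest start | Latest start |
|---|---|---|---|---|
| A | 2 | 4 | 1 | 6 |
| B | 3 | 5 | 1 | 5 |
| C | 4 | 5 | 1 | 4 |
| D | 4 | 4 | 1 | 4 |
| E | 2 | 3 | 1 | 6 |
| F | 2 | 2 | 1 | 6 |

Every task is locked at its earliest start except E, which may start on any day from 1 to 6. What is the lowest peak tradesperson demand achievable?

E@1: d1:23  d2:23  d3:14  d4:9  d5:0  d6:0  d7:0 → peak 23
E@2: d1:20  d2:23  d3:17  d4:9  d5:0  d6:0  d7:0 → peak 23
E@3: d1:20  d2:20  d3:17  d4:12  d5:0  d6:0  d7:0 → peak 20
E@4: d1:20  d2:20  d3:14  d4:12  d5:3  d6:0  d7:0 → peak 20
E@5: d1:20  d2:20  d3:14  d4:9  d5:3  d6:3  d7:0 → peak 20
E@6: d1:20  d2:20  d3:14  d4:9  d5:0  d6:3  d7:3 → peak 20
Best is E@3, peak 20.

20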